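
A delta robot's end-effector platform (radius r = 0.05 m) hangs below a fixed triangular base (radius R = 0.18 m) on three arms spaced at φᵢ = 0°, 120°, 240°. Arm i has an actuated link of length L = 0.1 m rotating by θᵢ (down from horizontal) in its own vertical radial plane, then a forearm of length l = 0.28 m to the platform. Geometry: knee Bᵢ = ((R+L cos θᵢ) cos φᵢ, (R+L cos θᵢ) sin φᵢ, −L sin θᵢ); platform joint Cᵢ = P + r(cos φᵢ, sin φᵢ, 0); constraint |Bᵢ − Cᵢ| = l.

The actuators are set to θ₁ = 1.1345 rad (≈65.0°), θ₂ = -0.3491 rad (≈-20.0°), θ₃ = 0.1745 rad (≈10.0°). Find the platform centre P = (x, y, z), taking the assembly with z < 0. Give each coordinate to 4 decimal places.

(-0.0896, 0.0236, -0.1869)

φ1=0.0°: virtual centre (0.1723, 0.0000, -0.0906), radius l
arm 2 at φ=120.0°: (R−r)+L cos θ2 = 0.2240;  centre 2 = (-0.1120, 0.1940, 0.0342)
arm 3 at φ=240.0°: (R−r)+L cos θ3 = 0.2285;  centre 3 = (-0.1142, -0.1979, -0.0174)
eliminate P² terms by subtracting sphere 1 from 2 and 3
linear system: -0.5685x+0.3879y = 0.0134−0.2497z; -0.5730x+-0.3957y = 0.0146−0.1465z
det = 0.4473;  x = -0.0246+0.3480z,  y = -0.0014+-0.1336z
quadratic in z: (1.1390)z²+(0.0446)z+(-0.0314)=0, √Δ=0.3811 → z ∈ {-0.1869, 0.1477}; z = -0.1869 (taking z<0)
x = -0.0896, y = 0.0236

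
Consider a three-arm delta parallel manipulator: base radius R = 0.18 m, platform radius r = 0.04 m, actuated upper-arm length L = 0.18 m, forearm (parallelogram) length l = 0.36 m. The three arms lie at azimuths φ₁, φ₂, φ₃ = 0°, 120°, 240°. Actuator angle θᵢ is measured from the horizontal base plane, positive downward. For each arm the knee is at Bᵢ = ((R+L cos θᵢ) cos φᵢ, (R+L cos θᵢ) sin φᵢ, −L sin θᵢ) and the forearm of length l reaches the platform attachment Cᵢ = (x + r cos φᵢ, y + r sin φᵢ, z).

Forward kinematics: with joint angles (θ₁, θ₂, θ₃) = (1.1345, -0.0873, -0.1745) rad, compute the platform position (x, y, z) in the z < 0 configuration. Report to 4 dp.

(-0.1412, -0.0056, -0.2072)

arm 1 at φ=0.0°: (R−r)+L cos θ1 = 0.2161;  O1 = (0.2161, 0.0000, -0.1631)
arm 2 at φ=120.0°: (R−r)+L cos θ2 = 0.3193;  O2 = (-0.1597, 0.2765, 0.0157)
φ3=240.0°: virtual centre (-0.1586, -0.2748, 0.0313), radius l
subtract pairs → two planes through P
linear system: -0.7514x+0.5531y = 0.0289−0.3577z; -0.7494x+-0.5495y = 0.0283−0.3888z
det = 0.8274;  x = -0.0381+0.4974z,  y = 0.0004+0.0291z
sphere 1 gives Az²+Bz+C=0 with A=1.2483, B=0.0734, C=-0.0384;  B²−4AC=0.1969;  roots -0.2072, 0.1484;  negative root z = -0.2072
x = -0.1412, y = -0.0056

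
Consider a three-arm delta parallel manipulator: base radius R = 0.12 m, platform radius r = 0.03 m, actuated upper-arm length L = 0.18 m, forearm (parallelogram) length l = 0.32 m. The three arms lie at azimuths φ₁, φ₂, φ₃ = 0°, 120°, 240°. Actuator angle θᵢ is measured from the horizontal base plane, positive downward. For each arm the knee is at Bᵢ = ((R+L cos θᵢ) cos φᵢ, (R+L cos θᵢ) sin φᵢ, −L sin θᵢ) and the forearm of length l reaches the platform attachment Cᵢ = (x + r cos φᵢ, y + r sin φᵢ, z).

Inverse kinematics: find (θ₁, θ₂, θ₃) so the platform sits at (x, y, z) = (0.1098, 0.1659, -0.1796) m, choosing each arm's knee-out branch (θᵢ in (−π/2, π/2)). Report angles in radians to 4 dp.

arm 1 (φ=0.0°): x'=0.1098, y'=0.1659
  A cos θ + B sin θ = C:  -0.0198·cos θ + -0.1796·sin θ = 0.0273
  γ=atan2(-0.1796,-0.0198)=-1.6806;  ψ=arccos(0.1511)=1.4191;  θ1=γ+ψ≈-0.2615
φ2=120.0° → target in arm frame (0.0888, -0.1780)
  e−x'=0.0012;  (l²−L²−(e−x')²−y'²−z²)/2L = 0.0168
  √(A²+B²)=0.1796;  θ2 = -1.5640+1.4772 ≈ -0.0868
φ3=240.0° → target in arm frame (-0.1986, 0.0121)
  e−x'=0.2886;  (l²−L²−(e−x')²−y'²−z²)/2L = -0.1269
  γ=atan2(-0.1796,0.2886)=-0.5567;  ψ=arccos(-0.3733)=1.9534;  θ3=γ+ψ≈1.3967

θ₁ = -0.2615, θ₂ = -0.0868, θ₃ = 1.3967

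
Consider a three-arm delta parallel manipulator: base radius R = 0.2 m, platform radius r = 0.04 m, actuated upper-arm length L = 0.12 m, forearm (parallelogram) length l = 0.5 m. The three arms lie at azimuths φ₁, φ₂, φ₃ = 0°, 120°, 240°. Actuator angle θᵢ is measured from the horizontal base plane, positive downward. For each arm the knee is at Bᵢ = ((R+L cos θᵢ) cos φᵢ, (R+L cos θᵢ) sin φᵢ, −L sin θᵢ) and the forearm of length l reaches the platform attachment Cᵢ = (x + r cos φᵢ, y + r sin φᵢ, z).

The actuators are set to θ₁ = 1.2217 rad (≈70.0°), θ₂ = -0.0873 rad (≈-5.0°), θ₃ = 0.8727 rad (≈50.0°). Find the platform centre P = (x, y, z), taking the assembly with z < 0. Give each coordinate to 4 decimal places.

(-0.1245, 0.1176, -0.4736)

φ1=0.0°: virtual centre (0.2010, 0.0000, -0.1128), radius l
φ2=120.0°: virtual centre (-0.1398, 0.2421, 0.0105), radius l
φ3=240.0°: virtual centre (-0.1186, -0.2054, -0.0919), radius l
subtract pairs → two planes through P
plane₁₂: -0.6816x+0.4842y+0.2464z = 0.0251
det = 0.5895;  x = -0.0270+0.2059z,  y = 0.0139+-0.2191z
quadratic in z: (1.0904)z²+(0.1255)z+(-0.1851)=0, √Δ=0.9072 → z ∈ {-0.4736, 0.3584}; z = -0.4736 (taking z<0)
x = -0.1245, y = 0.1176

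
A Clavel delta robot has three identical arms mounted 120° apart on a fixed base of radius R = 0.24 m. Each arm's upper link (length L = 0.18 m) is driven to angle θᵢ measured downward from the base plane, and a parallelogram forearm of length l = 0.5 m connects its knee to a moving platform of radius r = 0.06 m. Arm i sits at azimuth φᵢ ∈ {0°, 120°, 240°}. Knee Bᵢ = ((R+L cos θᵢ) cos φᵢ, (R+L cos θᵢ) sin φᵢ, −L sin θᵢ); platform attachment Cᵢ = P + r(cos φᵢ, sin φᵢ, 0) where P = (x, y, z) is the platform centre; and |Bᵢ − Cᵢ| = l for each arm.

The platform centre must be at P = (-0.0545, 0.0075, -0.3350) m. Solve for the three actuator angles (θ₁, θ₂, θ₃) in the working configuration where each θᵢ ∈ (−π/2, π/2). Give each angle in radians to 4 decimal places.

rotate P by −φ1: (-0.0545, 0.0075, -0.3350)
  e−x'=0.2345;  (l²−L²−(e−x')²−y'²−z²)/2L = 0.1398
  √(A²+B²)=0.4089;  θ1 = -0.9601+1.2219 ≈ 0.2618
arm 2 (φ=120.0°): x'=0.0337, y'=0.0434
  A cos θ + B sin θ = C:  0.1463·cos θ + -0.3350·sin θ = 0.2280
  √(A²+B²)=0.3655;  θ2 = -1.1592+0.8971 ≈ -0.2620
φ3=240.0° → target in arm frame (0.0208, -0.0509)
  e−x'=0.1592;  (l²−L²−(e−x')²−y'²−z²)/2L = 0.2151
  θ3 = atan2(B,A) + arccos(C/0.3709) = -0.1747

θ₁ = 0.2618, θ₂ = -0.2620, θ₃ = -0.1747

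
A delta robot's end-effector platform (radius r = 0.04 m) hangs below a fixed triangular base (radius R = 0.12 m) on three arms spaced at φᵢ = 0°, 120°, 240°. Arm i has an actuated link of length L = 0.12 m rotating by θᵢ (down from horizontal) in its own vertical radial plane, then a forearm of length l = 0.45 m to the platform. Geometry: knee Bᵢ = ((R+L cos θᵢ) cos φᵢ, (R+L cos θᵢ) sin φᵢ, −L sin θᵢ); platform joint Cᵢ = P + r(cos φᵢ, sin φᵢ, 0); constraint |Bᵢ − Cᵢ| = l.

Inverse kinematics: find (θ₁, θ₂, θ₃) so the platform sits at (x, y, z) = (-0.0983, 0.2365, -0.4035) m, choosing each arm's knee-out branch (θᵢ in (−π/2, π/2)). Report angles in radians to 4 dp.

θ₁ = 1.0468, θ₂ = -0.3494, θ₃ = 1.2212

φ1=0.0° → target in arm frame (-0.0983, 0.2365)
  e−x'=0.1783;  (l²−L²−(e−x')²−y'²−z²)/2L = -0.2601
  √(A²+B²)=0.4411;  θ1 = -1.1547+2.2015 ≈ 1.0468
arm 2 (φ=120.0°): x'=0.2540, y'=-0.0331
  A cos θ + B sin θ = C:  -0.1740·cos θ + -0.4035·sin θ = -0.0253
  √(A²+B²)=0.4394;  θ2 = -1.9779+1.6284 ≈ -0.3494
φ3=240.0° → target in arm frame (-0.1557, -0.2034)
  A cos θ + B sin θ = C:  0.2357·cos θ + -0.4035·sin θ = -0.2984
  √(A²+B²)=0.4673;  θ3 = -1.0422+2.2634 ≈ 1.2212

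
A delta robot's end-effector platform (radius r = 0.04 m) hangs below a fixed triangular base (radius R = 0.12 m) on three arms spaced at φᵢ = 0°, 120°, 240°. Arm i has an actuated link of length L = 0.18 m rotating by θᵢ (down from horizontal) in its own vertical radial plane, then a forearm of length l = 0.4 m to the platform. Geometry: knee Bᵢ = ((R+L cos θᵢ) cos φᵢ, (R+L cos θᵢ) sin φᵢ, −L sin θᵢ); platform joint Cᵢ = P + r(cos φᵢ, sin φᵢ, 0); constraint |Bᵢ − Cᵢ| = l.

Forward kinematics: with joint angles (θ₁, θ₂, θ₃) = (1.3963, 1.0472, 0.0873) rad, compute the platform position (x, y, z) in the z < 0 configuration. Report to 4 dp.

φ1=0.0°: virtual centre (0.1113, 0.0000, -0.1773), radius l
O2 = (0.1700·cos120.0°, 0.1700·sin120.0°, -0.1559) = (-0.0850, 0.1472, -0.1559)
O3 = (0.2593·cos240.0°, 0.2593·sin240.0°, -0.0157) = (-0.1297, -0.2246, -0.0157)
|O₂|²−|O₁|² = 0.0094;  |O₃|²−|O₁|² = 0.0237
[-0.3925 0.2944 0.0428]·P = 0.0094;  [-0.4818 -0.4491 0.3231]·P = 0.0237
det = 0.3182;  x = -0.0352+0.3594z,  y = -0.0150+0.3339z
into |P−O₁|² = l²: 1.2407z² + 0.2392z + -0.1069 = 0;  Δ = 0.5878;  z = -0.4054 or 0.2126 → z<0 root = -0.4054
x = -0.1809, y = -0.1503

(-0.1809, -0.1503, -0.4054)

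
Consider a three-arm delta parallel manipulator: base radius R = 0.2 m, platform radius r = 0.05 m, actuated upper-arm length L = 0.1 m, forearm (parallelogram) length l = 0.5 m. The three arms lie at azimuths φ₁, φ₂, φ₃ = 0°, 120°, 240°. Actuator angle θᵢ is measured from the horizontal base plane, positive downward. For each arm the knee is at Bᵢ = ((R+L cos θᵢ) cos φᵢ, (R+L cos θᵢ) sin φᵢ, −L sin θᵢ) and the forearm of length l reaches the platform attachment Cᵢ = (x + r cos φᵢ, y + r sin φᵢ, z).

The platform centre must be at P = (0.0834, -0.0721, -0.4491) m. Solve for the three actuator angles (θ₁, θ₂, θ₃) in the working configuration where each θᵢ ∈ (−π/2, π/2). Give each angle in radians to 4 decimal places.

arm 1 (φ=0.0°): x'=0.0834, y'=-0.0721
  e−x'=0.0666;  (l²−L²−(e−x')²−y'²−z²)/2L = 0.1434
  θ1 = atan2(B,A) + arccos(C/0.4540) = -0.1741
rotate P by −φ2: (-0.1041, -0.0362, -0.4491)
  A=0.2541, B=-0.4491, C=(l²−L²−A²−y'²−z²)/(2L)=-0.1379
  γ=atan2(-0.4491,0.2541)=-1.0558;  ψ=arccos(-0.2673)=1.8414;  θ2=γ+ψ≈0.7856
rotate P by −φ3: (0.0207, 0.1083, -0.4491)
  e−x'=0.1293;  (l²−L²−(e−x')²−y'²−z²)/2L = 0.0494
  √(A²+B²)=0.4673;  θ3 = -1.2906+1.4649 ≈ 0.1744

θ₁ = -0.1741, θ₂ = 0.7856, θ₃ = 0.1744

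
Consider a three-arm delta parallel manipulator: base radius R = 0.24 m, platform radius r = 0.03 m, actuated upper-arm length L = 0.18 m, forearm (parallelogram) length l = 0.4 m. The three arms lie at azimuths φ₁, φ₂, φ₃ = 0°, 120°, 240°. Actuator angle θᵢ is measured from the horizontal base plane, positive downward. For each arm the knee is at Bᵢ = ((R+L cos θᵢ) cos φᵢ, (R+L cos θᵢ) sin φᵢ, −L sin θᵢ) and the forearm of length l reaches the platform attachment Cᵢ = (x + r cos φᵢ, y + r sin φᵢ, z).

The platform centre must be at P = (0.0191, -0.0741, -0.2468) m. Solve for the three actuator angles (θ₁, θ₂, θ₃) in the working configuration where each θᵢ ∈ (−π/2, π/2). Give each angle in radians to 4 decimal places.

arm 1 (φ=0.0°): x'=0.0191, y'=-0.0741
  A cos θ + B sin θ = C:  0.1909·cos θ + -0.2468·sin θ = 0.0688
  θ1 = atan2(B,A) + arccos(C/0.3120) = 0.4362
arm 2 (φ=120.0°): x'=-0.0737, y'=0.0205
  A=0.2837, B=-0.2468, C=(l²−L²−A²−y'²−z²)/(2L)=-0.0395
  γ=atan2(-0.2468,0.2837)=-0.7159;  ψ=arccos(-0.1051)=1.6761;  θ2=γ+ψ≈0.9602
rotate P by −φ3: (0.0546, 0.0536, -0.2468)
  A cos θ + B sin θ = C:  0.1554·cos θ + -0.2468·sin θ = 0.1102
  √(A²+B²)=0.2916;  θ3 = -1.0089+1.1833 ≈ 0.1744

θ₁ = 0.4362, θ₂ = 0.9602, θ₃ = 0.1744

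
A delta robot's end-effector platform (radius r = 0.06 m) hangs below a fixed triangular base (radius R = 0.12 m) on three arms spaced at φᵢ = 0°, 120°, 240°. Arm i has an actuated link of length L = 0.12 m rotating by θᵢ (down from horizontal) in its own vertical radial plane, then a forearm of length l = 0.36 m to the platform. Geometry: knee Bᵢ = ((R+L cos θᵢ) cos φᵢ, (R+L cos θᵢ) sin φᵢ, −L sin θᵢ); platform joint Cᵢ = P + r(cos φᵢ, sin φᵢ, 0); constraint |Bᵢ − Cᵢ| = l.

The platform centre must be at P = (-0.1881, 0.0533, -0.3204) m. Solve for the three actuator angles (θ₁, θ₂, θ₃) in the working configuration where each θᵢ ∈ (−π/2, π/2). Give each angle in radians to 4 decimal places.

φ1=0.0° → target in arm frame (-0.1881, 0.0533)
  e−x'=0.2481;  (l²−L²−(e−x')²−y'²−z²)/2L = -0.2160
  γ=atan2(-0.3204,0.2481)=-0.9119;  ψ=arccos(-0.5331)=2.1331;  θ1=γ+ψ≈1.2212
arm 2 (φ=120.0°): x'=0.1402, y'=0.1362
  e−x'=-0.0802;  (l²−L²−(e−x')²−y'²−z²)/2L = -0.0519
  √(A²+B²)=0.3303;  θ2 = -1.8161+1.7286 ≈ -0.0875
rotate P by −φ3: (0.0479, -0.1895, -0.3204)
  e−x'=0.0121;  (l²−L²−(e−x')²−y'²−z²)/2L = -0.0980
  θ3 = atan2(B,A) + arccos(C/0.3206) = 0.3486

θ₁ = 1.2212, θ₂ = -0.0875, θ₃ = 0.3486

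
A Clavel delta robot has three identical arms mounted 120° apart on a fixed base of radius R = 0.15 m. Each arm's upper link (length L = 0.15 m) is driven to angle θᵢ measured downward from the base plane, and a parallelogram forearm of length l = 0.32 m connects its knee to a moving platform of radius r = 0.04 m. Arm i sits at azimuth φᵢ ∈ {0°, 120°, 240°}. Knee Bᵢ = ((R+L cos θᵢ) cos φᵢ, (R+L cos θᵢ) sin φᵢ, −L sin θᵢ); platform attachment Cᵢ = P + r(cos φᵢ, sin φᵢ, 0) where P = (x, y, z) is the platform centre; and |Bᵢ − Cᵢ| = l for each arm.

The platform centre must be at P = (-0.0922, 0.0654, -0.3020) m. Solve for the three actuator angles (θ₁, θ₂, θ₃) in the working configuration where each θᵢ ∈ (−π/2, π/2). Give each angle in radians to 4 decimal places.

arm 1 (φ=0.0°): x'=-0.0922, y'=0.0654
  e−x'=0.2022;  (l²−L²−(e−x')²−y'²−z²)/2L = -0.1882
  θ1 = atan2(B,A) + arccos(C/0.3634) = 1.1344
φ2=120.0° → target in arm frame (0.1027, 0.0471)
  A=0.0073, B=-0.3020, C=(l²−L²−A²−y'²−z²)/(2L)=-0.0453
  γ=atan2(-0.3020,0.0073)=-1.5468;  ψ=arccos(-0.1498)=1.7212;  θ2=γ+ψ≈0.1745
φ3=240.0° → target in arm frame (-0.0105, -0.1125)
  A=0.1205, B=-0.3020, C=(l²−L²−A²−y'²−z²)/(2L)=-0.1283
  √(A²+B²)=0.3252;  θ3 = -1.1910+1.9765 ≈ 0.7855

θ₁ = 1.1344, θ₂ = 0.1745, θ₃ = 0.7855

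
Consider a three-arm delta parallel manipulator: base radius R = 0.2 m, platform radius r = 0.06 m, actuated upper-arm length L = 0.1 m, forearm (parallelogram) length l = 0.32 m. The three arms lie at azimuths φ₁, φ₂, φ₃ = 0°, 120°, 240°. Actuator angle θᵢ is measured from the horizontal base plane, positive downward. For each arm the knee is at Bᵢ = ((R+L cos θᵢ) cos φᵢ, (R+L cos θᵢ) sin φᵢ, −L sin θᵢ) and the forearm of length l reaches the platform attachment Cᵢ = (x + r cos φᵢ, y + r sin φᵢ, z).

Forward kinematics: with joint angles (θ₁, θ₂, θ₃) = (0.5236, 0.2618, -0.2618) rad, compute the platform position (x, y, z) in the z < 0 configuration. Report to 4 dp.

centre 1 = (0.2266·cos0.0°, 0.2266·sin0.0°, -0.0500) = (0.2266, 0.0000, -0.0500)
arm 2 at φ=120.0°: ρ2 = 0.2366;  centre 2 = (-0.1183, 0.2049, -0.0259)
centre 3 = (0.2366·cos240.0°, 0.2366·sin240.0°, 0.0259) = (-0.1183, -0.2049, 0.0259)
eliminate P² terms by subtracting sphere 1 from 2 and 3
plane₁₂: -0.6898x+0.4098y+0.0482z = 0.0028
det = 0.5653;  x = -0.0041+0.1450z,  y = 0.0000+0.1263z
sphere 1 gives Az²+Bz+C=0 with A=1.0370, B=0.0331, C=-0.0467;  B²−4AC=0.1948;  roots -0.2288, 0.1968;  negative root z = -0.2288
x = -0.0372, y = -0.0289

(-0.0372, -0.0289, -0.2288)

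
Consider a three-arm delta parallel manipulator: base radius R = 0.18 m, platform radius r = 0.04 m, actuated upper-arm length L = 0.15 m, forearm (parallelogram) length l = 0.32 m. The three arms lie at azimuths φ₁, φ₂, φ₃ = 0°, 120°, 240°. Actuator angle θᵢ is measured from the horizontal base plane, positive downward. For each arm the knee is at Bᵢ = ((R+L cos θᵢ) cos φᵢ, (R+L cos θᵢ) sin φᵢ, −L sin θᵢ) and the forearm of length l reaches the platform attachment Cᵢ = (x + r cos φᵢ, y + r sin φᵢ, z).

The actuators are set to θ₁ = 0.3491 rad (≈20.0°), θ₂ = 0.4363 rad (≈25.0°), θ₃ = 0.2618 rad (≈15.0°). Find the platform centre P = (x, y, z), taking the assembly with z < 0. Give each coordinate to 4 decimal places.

φ1=0.0°: virtual centre (0.2810, 0.0000, -0.0513), radius l
S2 = (0.2759·cos120.0°, 0.2759·sin120.0°, -0.0634) = (-0.1380, 0.2390, -0.0634)
arm 3 at φ=240.0°: (R−r)+L cos θ3 = 0.2849;  S3 = (-0.1424, -0.2467, -0.0388)
eliminate P² terms by subtracting sphere 1 from 2 and 3
plane₁₂: -0.8379x+0.4780y+-0.0242z = -0.0014
Cramer: x(z) = 0.0002+0.0000z;  y(z) = -0.0026+0.0506z
sphere 1 gives Az²+Bz+C=0 with A=1.0026, B=0.1023, C=-0.0209;  B²−4AC=0.0944;  roots -0.2043, 0.1022;  negative root z = -0.2043
x = 0.0002, y = -0.0129

(0.0002, -0.0129, -0.2043)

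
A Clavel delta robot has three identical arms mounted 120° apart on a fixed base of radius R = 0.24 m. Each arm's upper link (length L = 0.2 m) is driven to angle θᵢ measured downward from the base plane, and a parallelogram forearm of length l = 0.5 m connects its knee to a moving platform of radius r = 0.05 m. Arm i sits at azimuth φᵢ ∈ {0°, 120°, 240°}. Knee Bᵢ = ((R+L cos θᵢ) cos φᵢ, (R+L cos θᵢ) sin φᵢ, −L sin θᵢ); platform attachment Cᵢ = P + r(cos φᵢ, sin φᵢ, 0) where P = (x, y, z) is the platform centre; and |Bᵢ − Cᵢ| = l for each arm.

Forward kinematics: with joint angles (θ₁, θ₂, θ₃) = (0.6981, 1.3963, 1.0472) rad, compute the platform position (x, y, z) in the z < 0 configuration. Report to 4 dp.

S1 = (0.3432·cos0.0°, 0.3432·sin0.0°, -0.1286) = (0.3432, 0.0000, -0.1286)
S2 = (0.2247·cos120.0°, 0.2247·sin120.0°, -0.1970) = (-0.1124, 0.1946, -0.1970)
φ3=240.0°: virtual centre (-0.1450, -0.2511, -0.1732), radius l
eliminate P² terms by subtracting sphere 1 from 2 and 3
linear system: -0.9111x+0.3892y = -0.0450−-0.1368z; -0.9764x+-0.5023y = -0.0202−-0.0893z
Cramer: x(z) = 0.0364-0.1235z;  y(z) = -0.0305+0.0623z
sphere 1 gives Az²+Bz+C=0 with A=1.0191, B=0.3291, C=-0.1384;  B²−4AC=0.6725;  roots -0.5638, 0.2409;  negative root z = -0.5638
x = 0.1060, y = -0.0656

(0.1060, -0.0656, -0.5638)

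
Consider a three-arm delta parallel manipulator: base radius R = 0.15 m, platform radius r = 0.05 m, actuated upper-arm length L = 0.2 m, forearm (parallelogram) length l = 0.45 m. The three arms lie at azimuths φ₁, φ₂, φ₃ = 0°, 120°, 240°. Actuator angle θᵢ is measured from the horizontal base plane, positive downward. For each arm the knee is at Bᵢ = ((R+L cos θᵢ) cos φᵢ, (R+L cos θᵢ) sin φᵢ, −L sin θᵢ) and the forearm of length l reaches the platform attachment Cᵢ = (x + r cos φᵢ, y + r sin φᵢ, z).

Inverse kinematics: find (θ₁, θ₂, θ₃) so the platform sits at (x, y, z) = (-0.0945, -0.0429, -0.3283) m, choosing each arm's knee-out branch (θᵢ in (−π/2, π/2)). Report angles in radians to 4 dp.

θ₁ = 0.4361, θ₂ = -0.0001, θ₃ = -0.3495

φ1=0.0° → target in arm frame (-0.0945, -0.0429)
  A cos θ + B sin θ = C:  0.1945·cos θ + -0.3283·sin θ = 0.0376
  √(A²+B²)=0.3816;  θ1 = -1.0359+1.4720 ≈ 0.4361
rotate P by −φ2: (0.0101, 0.1033, -0.3283)
  A cos θ + B sin θ = C:  0.0899·cos θ + -0.3283·sin θ = 0.0899
  θ2 = atan2(B,A) + arccos(C/0.3404) = -0.0001
arm 3 (φ=240.0°): x'=0.0844, y'=-0.0604
  A cos θ + B sin θ = C:  0.0156·cos θ + -0.3283·sin θ = 0.1271
  γ=atan2(-0.3283,0.0156)=-1.5233;  ψ=arccos(0.3866)=1.1738;  θ3=γ+ψ≈-0.3495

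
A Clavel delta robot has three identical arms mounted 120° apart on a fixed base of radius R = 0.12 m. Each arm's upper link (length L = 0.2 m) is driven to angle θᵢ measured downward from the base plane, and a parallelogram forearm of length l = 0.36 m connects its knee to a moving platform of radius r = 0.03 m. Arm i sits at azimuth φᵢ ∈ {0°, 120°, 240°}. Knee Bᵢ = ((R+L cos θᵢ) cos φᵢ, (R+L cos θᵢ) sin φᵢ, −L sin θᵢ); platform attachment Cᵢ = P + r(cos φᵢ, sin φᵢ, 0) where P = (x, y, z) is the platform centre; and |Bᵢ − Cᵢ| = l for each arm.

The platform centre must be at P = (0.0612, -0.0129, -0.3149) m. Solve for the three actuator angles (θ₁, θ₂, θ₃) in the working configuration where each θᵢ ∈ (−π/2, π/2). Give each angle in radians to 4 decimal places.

rotate P by −φ1: (0.0612, -0.0129, -0.3149)
  A=0.0288, B=-0.3149, C=(l²−L²−A²−y'²−z²)/(2L)=-0.0264
  γ=atan2(-0.3149,0.0288)=-1.4796;  ψ=arccos(-0.0835)=1.6544;  θ1=γ+ψ≈0.1748
φ2=120.0° → target in arm frame (-0.0418, -0.0466)
  A=0.1318, B=-0.3149, C=(l²−L²−A²−y'²−z²)/(2L)=-0.0727
  √(A²+B²)=0.3414;  θ2 = -1.1745+1.7855 ≈ 0.6110
rotate P by −φ3: (-0.0194, 0.0595, -0.3149)
  A=0.1094, B=-0.3149, C=(l²−L²−A²−y'²−z²)/(2L)=-0.0627
  √(A²+B²)=0.3334;  θ3 = -1.2363+1.7599 ≈ 0.5236

θ₁ = 0.1748, θ₂ = 0.6110, θ₃ = 0.5236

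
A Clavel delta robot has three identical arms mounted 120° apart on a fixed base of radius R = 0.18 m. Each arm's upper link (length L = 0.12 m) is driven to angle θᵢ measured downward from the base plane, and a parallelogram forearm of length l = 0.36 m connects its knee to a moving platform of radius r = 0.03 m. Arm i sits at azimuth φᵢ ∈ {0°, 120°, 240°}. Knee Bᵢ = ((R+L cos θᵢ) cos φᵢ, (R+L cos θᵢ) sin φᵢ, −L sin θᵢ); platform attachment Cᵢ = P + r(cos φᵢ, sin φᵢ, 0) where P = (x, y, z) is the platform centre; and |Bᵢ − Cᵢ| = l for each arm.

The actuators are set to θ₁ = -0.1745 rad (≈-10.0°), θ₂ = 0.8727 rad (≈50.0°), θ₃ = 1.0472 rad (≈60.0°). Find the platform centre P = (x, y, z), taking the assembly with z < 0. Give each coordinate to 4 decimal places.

(0.1160, 0.0191, -0.3049)

φ1=0.0°: virtual centre (0.2682, 0.0000, 0.0208), radius l
arm 2 at φ=120.0°: e+L cos θ2 = 0.2271;  centre 2 = (-0.1136, 0.1967, -0.0919)
centre 3 = (0.2100·cos240.0°, 0.2100·sin240.0°, -0.1039) = (-0.1050, -0.1819, -0.1039)
subtract pairs → two planes through P
linear system: -0.7635x+0.3934y = -0.0123−-0.2255z; -0.7464x+-0.3637y = -0.0175−-0.2495z
det = 0.5713;  x = 0.0199+-0.3154z,  y = 0.0072+-0.0388z
into |P−centre ₁|² = l²: 1.1010z² + 0.1144z + -0.0675 = 0;  Δ = 0.3101;  z = -0.3049 or 0.2010 → z<0 root = -0.3049
x = 0.1160, y = 0.0191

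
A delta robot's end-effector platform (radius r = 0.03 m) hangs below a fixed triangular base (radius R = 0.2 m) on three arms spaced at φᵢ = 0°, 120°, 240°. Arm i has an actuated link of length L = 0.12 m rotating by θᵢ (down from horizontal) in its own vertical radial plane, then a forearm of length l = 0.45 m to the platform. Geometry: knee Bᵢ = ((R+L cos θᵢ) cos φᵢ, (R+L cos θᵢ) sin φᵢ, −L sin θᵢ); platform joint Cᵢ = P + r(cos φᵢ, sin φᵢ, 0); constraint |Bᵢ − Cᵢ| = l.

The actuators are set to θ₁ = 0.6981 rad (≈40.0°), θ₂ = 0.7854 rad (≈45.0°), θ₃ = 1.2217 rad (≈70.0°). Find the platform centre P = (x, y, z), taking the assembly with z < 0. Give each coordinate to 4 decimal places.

(0.0424, 0.0530, -0.4664)

arm 1 at φ=0.0°: (R−r)+L cos θ1 = 0.2619;  O1 = (0.2619, 0.0000, -0.0771)
arm 2 at φ=120.0°: (R−r)+L cos θ2 = 0.2549;  O2 = (-0.1274, 0.2207, -0.0849)
arm 3 at φ=240.0°: (R−r)+L cos θ3 = 0.2110;  O3 = (-0.1055, -0.1828, -0.1128)
subtract pairs → two planes through P
[-0.7787 0.4414 -0.0154]·P = -0.0024;  [-0.7349 -0.3655 -0.0713]·P = -0.0173
Cramer: x(z) = 0.0140-0.0609z;  y(z) = 0.0192-0.0725z
quadratic in z: (1.0090)z²+(0.1817)z+(-0.1347)=0, √Δ=0.7594 → z ∈ {-0.4664, 0.2863}; z = -0.4664 (taking z<0)
x = 0.0424, y = 0.0530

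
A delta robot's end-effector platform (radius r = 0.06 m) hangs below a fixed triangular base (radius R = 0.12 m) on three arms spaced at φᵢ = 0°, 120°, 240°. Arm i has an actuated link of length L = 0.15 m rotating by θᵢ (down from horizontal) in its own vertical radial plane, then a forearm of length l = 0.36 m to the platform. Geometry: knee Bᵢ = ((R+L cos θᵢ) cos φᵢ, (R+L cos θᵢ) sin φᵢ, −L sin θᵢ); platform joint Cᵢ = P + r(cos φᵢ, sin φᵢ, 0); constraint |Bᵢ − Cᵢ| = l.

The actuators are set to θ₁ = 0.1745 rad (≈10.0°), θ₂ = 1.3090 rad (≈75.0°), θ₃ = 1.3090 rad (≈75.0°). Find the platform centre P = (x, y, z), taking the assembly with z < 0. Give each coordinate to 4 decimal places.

(0.2038, 0.0000, -0.3860)

φ1=0.0°: virtual centre (0.2077, 0.0000, -0.0260), radius l
φ2=120.0°: virtual centre (-0.0494, 0.0856, -0.1449), radius l
O3 = (0.0988·cos240.0°, 0.0988·sin240.0°, -0.1449) = (-0.0494, -0.0856, -0.1449)
eliminate P² terms by subtracting sphere 1 from 2 and 3
linear system: -0.5143x+0.1712y = -0.0131−-0.2377z; -0.5143x+-0.1712y = -0.0131−-0.2377z
Cramer: x(z) = 0.0254-0.4622z;  y(z) = 0.0000+0.0000z
quadratic in z: (1.2136)z²+(0.2206)z+(-0.0957)=0, √Δ=0.7164 → z ∈ {-0.3860, 0.2042}; z = -0.3860 (taking z<0)
x = 0.2038, y = 0.0000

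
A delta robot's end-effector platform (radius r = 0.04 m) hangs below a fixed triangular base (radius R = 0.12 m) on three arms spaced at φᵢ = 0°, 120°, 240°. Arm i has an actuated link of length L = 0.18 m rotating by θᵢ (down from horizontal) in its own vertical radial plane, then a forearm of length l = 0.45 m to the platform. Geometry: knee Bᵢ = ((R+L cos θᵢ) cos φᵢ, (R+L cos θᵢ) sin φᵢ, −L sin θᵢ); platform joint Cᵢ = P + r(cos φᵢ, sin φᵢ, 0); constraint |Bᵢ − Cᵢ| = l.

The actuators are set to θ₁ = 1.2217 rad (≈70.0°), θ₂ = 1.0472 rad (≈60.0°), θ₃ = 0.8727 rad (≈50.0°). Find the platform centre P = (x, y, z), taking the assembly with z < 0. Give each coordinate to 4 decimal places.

(-0.0666, -0.0360, -0.5665)

φ1=0.0°: virtual centre (0.1416, 0.0000, -0.1691), radius l
arm 2 at φ=120.0°: (R−r)+L cos θ2 = 0.1700;  S2 = (-0.0850, 0.1472, -0.1559)
φ3=240.0°: virtual centre (-0.0978, -0.1695, -0.1379), radius l
|S₂|²−|S₁|² = 0.0045;  |S₃|²−|S₁|² = 0.0087
plane₁₂: -0.4531x+0.2944y+0.0265z = 0.0045
Cramer: x(z) = -0.0139+0.0930z;  y(z) = -0.0059+0.0530z
sphere 1 gives Az²+Bz+C=0 with A=1.0115, B=0.3087, C=-0.1497;  B²−4AC=0.7009;  roots -0.5665, 0.2612;  negative root z = -0.5665
x = -0.0666, y = -0.0360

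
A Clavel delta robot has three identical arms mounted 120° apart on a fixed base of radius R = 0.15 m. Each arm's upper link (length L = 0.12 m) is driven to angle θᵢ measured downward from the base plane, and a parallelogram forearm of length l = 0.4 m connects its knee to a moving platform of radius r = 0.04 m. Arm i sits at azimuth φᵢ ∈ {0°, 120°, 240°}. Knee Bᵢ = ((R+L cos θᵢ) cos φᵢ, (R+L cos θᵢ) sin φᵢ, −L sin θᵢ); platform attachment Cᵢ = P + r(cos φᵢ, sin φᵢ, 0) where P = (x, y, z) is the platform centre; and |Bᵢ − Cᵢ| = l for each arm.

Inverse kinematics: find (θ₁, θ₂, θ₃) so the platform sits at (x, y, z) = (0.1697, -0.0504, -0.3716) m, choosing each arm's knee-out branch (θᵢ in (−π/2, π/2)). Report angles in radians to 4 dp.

θ₁ = -0.1749, θ₂ = 1.2213, θ₃ = 0.8726

arm 1 (φ=0.0°): x'=0.1697, y'=-0.0504
  e−x'=-0.0597;  (l²−L²−(e−x')²−y'²−z²)/2L = 0.0059
  √(A²+B²)=0.3764;  θ1 = -1.7301+1.5552 ≈ -0.1749
φ2=120.0° → target in arm frame (-0.1285, -0.1218)
  A=0.2385, B=-0.3716, C=(l²−L²−A²−y'²−z²)/(2L)=-0.2675
  √(A²+B²)=0.4416;  θ2 = -1.0002+2.2215 ≈ 1.2213
φ3=240.0° → target in arm frame (-0.0412, 0.1722)
  A=0.1512, B=-0.3716, C=(l²−L²−A²−y'²−z²)/(2L)=-0.1875
  √(A²+B²)=0.4012;  θ3 = -1.1844+2.0570 ≈ 0.8726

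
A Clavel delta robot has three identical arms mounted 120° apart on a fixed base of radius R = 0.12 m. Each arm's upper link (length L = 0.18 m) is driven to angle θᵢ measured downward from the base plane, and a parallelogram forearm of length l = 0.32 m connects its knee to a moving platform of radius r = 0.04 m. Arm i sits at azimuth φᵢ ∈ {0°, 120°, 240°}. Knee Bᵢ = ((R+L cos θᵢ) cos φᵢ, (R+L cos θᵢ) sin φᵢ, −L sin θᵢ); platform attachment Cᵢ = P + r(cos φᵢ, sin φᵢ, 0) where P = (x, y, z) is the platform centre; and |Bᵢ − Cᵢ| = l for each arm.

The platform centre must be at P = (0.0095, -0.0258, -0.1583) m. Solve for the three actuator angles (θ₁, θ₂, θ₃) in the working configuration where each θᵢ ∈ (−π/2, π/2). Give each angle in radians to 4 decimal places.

θ₁ = -0.2626, θ₂ = 0.0871, θ₃ = -0.3490

arm 1 (φ=0.0°): x'=0.0095, y'=-0.0258
  e−x'=0.0705;  (l²−L²−(e−x')²−y'²−z²)/2L = 0.1092
  √(A²+B²)=0.1733;  θ1 = -1.1518+0.8892 ≈ -0.2626
arm 2 (φ=120.0°): x'=-0.0271, y'=0.0047
  e−x'=0.1071;  (l²−L²−(e−x')²−y'²−z²)/2L = 0.0929
  θ2 = atan2(B,A) + arccos(C/0.1911) = 0.0871
φ3=240.0° → target in arm frame (0.0176, 0.0211)
  e−x'=0.0624;  (l²−L²−(e−x')²−y'²−z²)/2L = 0.1128
  θ3 = atan2(B,A) + arccos(C/0.1702) = -0.3490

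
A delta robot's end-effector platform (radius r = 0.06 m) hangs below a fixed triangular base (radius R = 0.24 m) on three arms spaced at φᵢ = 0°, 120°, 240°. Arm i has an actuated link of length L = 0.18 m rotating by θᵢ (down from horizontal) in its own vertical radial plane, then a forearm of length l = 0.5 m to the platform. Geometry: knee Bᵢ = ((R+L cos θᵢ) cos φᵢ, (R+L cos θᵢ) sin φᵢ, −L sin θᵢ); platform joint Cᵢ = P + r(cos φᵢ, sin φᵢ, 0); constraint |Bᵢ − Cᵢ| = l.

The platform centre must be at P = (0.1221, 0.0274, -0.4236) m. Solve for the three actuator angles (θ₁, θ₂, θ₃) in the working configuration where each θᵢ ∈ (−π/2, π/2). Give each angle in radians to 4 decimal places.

θ₁ = -0.0873, θ₂ = 0.6106, θ₃ = 0.7853

rotate P by −φ1: (0.1221, 0.0274, -0.4236)
  A=0.0579, B=-0.4236, C=(l²−L²−A²−y'²−z²)/(2L)=0.0946
  √(A²+B²)=0.4275;  θ1 = -1.4350+1.3477 ≈ -0.0873
φ2=120.0° → target in arm frame (-0.0373, -0.1194)
  e−x'=0.2173;  (l²−L²−(e−x')²−y'²−z²)/2L = -0.0648
  γ=atan2(-0.4236,0.2173)=-1.0968;  ψ=arccos(-0.1361)=1.7073;  θ2=γ+ψ≈0.6106
φ3=240.0° → target in arm frame (-0.0848, 0.0920)
  A=0.2648, B=-0.4236, C=(l²−L²−A²−y'²−z²)/(2L)=-0.1123
  γ=atan2(-0.4236,0.2648)=-1.0121;  ψ=arccos(-0.2247)=1.7975;  θ3=γ+ψ≈0.7853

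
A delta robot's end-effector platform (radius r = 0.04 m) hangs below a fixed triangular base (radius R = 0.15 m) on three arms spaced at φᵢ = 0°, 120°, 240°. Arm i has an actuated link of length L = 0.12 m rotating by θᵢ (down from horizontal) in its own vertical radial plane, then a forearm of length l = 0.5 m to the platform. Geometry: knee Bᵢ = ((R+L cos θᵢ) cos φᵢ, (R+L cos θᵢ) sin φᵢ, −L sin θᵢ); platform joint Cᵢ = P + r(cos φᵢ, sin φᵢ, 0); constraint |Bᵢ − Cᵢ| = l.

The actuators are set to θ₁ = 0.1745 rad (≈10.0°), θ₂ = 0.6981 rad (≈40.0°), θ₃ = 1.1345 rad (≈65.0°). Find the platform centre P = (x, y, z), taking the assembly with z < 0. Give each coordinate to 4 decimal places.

(0.1349, 0.0743, -0.5064)

arm 1 at φ=0.0°: (R−r)+L cos θ1 = 0.2282;  centre 1 = (0.2282, 0.0000, -0.0208)
arm 2 at φ=120.0°: (R−r)+L cos θ2 = 0.2019;  centre 2 = (-0.1010, 0.1749, -0.0771)
arm 3 at φ=240.0°: (R−r)+L cos θ3 = 0.1607;  centre 3 = (-0.0804, -0.1392, -0.1088)
|centre ₂|²−|centre ₁|² = -0.0058;  |centre ₃|²−|centre ₁|² = -0.0148
[-0.6583 0.3497 -0.1126]·P = -0.0058;  [-0.6171 -0.2784 -0.1758]·P = -0.0148
det = 0.3991;  x = 0.0170+-0.2327z,  y = 0.0156+-0.1160z
into |P−centre ₁|² = l²: 1.0676z² + 0.1363z + -0.2047 = 0;  Δ = 0.8929;  z = -0.5064 or 0.3787 → z<0 root = -0.5064
x = 0.1349, y = 0.0743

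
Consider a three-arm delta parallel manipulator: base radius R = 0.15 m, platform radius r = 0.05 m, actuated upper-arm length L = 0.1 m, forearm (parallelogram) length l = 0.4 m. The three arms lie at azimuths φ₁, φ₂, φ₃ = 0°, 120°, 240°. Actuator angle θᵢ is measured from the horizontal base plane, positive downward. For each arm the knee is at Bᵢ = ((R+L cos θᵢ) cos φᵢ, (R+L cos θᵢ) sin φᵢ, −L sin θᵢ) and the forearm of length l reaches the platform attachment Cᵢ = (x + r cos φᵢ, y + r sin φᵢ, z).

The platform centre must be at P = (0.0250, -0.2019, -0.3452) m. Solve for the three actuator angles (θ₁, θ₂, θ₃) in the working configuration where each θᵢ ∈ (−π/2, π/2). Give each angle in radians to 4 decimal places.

arm 1 (φ=0.0°): x'=0.0250, y'=-0.2019
  A cos θ + B sin θ = C:  0.0750·cos θ + -0.3452·sin θ = -0.0778
  θ1 = atan2(B,A) + arccos(C/0.3533) = 0.4359
rotate P by −φ2: (-0.1874, 0.0793, -0.3452)
  A=0.2874, B=-0.3452, C=(l²−L²−A²−y'²−z²)/(2L)=-0.2901
  γ=atan2(-0.3452,0.2874)=-0.8766;  ψ=arccos(-0.6459)=2.2730;  θ2=γ+ψ≈1.3964
φ3=240.0° → target in arm frame (0.1624, 0.1226)
  e−x'=-0.0624;  (l²−L²−(e−x')²−y'²−z²)/2L = 0.0596
  √(A²+B²)=0.3508;  θ3 = -1.7495+1.4001 ≈ -0.3494

θ₁ = 0.4359, θ₂ = 1.3964, θ₃ = -0.3494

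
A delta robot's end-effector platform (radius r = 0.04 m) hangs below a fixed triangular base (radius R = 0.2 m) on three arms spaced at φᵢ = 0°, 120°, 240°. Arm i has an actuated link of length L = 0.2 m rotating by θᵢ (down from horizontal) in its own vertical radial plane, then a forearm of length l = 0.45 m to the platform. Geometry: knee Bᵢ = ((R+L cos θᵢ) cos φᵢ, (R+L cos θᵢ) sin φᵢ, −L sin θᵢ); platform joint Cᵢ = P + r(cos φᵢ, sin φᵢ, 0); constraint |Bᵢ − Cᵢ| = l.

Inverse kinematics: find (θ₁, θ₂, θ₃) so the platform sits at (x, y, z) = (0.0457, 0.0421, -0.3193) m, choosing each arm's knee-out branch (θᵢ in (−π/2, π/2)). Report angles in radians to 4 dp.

φ1=0.0° → target in arm frame (0.0457, 0.0421)
  A=0.1143, B=-0.3193, C=(l²−L²−A²−y'²−z²)/(2L)=0.1143
  γ=atan2(-0.3193,0.1143)=-1.2270;  ψ=arccos(0.3370)=1.2271;  θ1=γ+ψ≈0.0001
rotate P by −φ2: (0.0136, -0.0606, -0.3193)
  A=0.1464, B=-0.3193, C=(l²−L²−A²−y'²−z²)/(2L)=0.0886
  γ=atan2(-0.3193,0.1464)=-1.1409;  ψ=arccos(0.2522)=1.3158;  θ2=γ+ψ≈0.1749
rotate P by −φ3: (-0.0593, 0.0185, -0.3193)
  A cos θ + B sin θ = C:  0.2193·cos θ + -0.3193·sin θ = 0.0303
  γ=atan2(-0.3193,0.2193)=-0.9690;  ψ=arccos(0.0781)=1.4926;  θ3=γ+ψ≈0.5236

θ₁ = 0.0001, θ₂ = 0.1749, θ₃ = 0.5236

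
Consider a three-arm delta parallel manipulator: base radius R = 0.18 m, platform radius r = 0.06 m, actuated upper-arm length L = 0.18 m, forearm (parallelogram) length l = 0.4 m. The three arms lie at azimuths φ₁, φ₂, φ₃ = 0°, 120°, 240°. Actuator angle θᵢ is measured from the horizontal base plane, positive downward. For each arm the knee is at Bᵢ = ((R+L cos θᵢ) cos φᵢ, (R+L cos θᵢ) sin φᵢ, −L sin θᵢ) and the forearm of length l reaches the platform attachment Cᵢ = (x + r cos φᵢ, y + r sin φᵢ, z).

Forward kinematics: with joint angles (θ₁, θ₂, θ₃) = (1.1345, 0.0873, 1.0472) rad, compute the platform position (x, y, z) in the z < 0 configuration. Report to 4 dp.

(-0.0993, 0.1395, -0.3940)

O1 = (0.1961·cos0.0°, 0.1961·sin0.0°, -0.1631) = (0.1961, 0.0000, -0.1631)
φ2=120.0°: virtual centre (-0.1497, 0.2592, -0.0157), radius l
arm 3 at φ=240.0°: e+L cos θ3 = 0.2100;  O3 = (-0.1050, -0.1819, -0.1559)
|O₂|²−|O₁|² = 0.0248;  |O₃|²−|O₁|² = 0.0033
linear system: -0.6914x+0.5184y = 0.0248−0.2949z; -0.6021x+-0.3637y = 0.0033−0.0145z
Cramer: x(z) = -0.0191+0.2036z;  y(z) = 0.0224-0.2972z
sphere 1 gives Az²+Bz+C=0 with A=1.1298, B=0.2254, C=-0.0866;  B²−4AC=0.4422;  roots -0.3940, 0.1945;  negative root z = -0.3940
x = -0.0993, y = 0.1395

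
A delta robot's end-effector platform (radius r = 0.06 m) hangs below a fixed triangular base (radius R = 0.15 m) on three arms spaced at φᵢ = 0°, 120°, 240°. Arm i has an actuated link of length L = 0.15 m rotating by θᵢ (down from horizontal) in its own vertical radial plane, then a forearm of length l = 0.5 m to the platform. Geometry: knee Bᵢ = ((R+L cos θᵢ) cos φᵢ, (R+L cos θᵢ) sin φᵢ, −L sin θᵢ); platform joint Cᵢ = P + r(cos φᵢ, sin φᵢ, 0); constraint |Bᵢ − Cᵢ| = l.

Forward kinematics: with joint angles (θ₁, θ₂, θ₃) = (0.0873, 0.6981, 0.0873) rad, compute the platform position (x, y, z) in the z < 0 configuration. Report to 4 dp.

S1 = (0.2394·cos0.0°, 0.2394·sin0.0°, -0.0131) = (0.2394, 0.0000, -0.0131)
φ2=120.0°: virtual centre (-0.1025, 0.1775, -0.0964), radius l
φ3=240.0°: virtual centre (-0.1197, -0.2074, -0.0131), radius l
subtract pairs → two planes through P
plane₁₂: -0.6838x+0.3549y+-0.1667z = -0.0062
det = 0.5385;  x = 0.0048+-0.1284z,  y = -0.0083+0.2223z
quadratic in z: (1.0659)z²+(0.0827)z+(-0.1947)=0, √Δ=0.9149 → z ∈ {-0.4679, 0.3904}; z = -0.4679 (taking z<0)
x = 0.0648, y = -0.1123

(0.0648, -0.1123, -0.4679)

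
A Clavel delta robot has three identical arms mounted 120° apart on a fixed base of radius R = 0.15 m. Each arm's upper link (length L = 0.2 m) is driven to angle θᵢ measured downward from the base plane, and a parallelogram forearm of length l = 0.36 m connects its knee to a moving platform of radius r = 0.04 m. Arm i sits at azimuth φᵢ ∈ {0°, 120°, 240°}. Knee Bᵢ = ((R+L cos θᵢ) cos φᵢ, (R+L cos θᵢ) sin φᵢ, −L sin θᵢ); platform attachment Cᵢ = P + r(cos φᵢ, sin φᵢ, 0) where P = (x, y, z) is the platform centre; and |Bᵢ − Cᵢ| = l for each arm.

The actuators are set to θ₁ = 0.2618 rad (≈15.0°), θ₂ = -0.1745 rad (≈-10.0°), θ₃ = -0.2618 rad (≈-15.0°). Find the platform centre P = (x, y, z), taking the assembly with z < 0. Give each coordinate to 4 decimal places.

(-0.0362, -0.0049, -0.1716)

φ1=0.0°: virtual centre (0.3032, 0.0000, -0.0518), radius l
O2 = (0.3070·cos120.0°, 0.3070·sin120.0°, 0.0347) = (-0.1535, 0.2658, 0.0347)
φ3=240.0°: virtual centre (-0.1516, -0.2626, 0.0518), radius l
|O₂|²−|O₁|² = 0.0008;  |O₃|²−|O₁|² = 0.0000
[-0.9133 0.5317 0.1730]·P = 0.0008;  [-0.9096 -0.5251 0.2071]·P = 0.0000
Cramer: x(z) = -0.0005+0.2086z;  y(z) = 0.0008+0.0330z
quadratic in z: (1.0446)z²+(-0.0231)z+(-0.0347)=0, √Δ=0.3816 → z ∈ {-0.1716, 0.1937}; z = -0.1716 (taking z<0)
x = -0.0362, y = -0.0049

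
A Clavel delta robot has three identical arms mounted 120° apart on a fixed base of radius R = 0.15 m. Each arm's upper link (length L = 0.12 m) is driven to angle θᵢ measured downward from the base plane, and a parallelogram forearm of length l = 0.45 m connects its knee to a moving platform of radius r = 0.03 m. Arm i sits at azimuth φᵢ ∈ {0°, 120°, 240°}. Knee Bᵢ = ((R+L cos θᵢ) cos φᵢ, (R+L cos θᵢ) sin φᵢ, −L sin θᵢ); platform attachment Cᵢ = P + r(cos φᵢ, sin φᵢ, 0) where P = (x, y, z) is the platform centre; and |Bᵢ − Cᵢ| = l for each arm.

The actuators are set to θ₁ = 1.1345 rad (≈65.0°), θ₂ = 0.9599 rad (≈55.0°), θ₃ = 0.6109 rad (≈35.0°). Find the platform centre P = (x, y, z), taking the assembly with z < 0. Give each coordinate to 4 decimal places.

(-0.0578, -0.0488, -0.4933)

centre 1 = (0.1707·cos0.0°, 0.1707·sin0.0°, -0.1088) = (0.1707, 0.0000, -0.1088)
φ2=120.0°: virtual centre (-0.0944, 0.1635, -0.0983), radius l
arm 3 at φ=240.0°: (R−r)+L cos θ3 = 0.2183;  centre 3 = (-0.1091, -0.1890, -0.0688)
subtract pairs → two planes through P
[-0.5303 0.3271 0.0209]·P = 0.0043;  [-0.5597 -0.3781 0.0799]·P = 0.0114
det = 0.3836;  x = -0.0140+0.0887z,  y = -0.0094+0.0799z
sphere 1 gives Az²+Bz+C=0 with A=1.0142, B=0.1832, C=-0.1565;  B²−4AC=0.6683;  roots -0.4933, 0.3127;  negative root z = -0.4933
x = -0.0578, y = -0.0488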